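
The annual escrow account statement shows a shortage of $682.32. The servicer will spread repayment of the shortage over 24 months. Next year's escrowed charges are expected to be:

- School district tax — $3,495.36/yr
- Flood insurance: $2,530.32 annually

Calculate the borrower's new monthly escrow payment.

$530.57

School district tax = $3,495.36
Flood insurance = $2,530.32
Annual escrow total = $3,495.36 + $2,530.32 = $6,025.68
Monthly escrow = $6,025.68 ÷ 12 = $502.14
Shortage spread = $682.32 ÷ 24 = $28.43/mo
Adjusted monthly = $502.14 + $28.43 = $530.57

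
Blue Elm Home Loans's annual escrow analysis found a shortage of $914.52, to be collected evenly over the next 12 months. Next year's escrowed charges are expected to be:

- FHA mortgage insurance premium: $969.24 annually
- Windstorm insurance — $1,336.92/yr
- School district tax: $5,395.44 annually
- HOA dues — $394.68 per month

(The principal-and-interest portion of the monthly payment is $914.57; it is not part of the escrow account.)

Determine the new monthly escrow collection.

$1,112.69

FHA mortgage insurance premium — $969.24/yr
Windstorm insurance — $1,336.92/yr
School district tax — $5,395.44/yr
HOA dues — $394.68 × 12 = $4,736.16/yr
Yearly total = $969.24 + $1,336.92 + $5,395.44 + $4,736.16 = $12,437.76
Monthly escrow = $12,437.76 ÷ 12 = $1,036.48
Shortage per month = $914.52 / 12 = $76.21
New monthly escrow = $1,036.48 + $76.21 = $1,112.69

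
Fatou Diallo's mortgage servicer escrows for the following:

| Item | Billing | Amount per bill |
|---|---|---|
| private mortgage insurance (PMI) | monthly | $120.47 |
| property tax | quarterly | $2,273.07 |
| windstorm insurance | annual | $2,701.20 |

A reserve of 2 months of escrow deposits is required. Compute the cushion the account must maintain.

$2,206.52

Private mortgage insurance (PMI) — $120.47 × 12 = $1,445.64
Property tax — $2,273.07 × 4 = $9,092.28
Windstorm insurance — $2,701.20
Yearly total = $13,239.12
Per month = $13,239.12 / 12 = $1,103.26
Cushion = 2 × $1,103.26 = $2,206.52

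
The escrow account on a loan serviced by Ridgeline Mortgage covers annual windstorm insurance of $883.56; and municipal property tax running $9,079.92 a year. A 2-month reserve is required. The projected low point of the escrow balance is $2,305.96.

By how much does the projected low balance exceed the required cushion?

Windstorm insurance — $883.56 per year
Municipal property tax — $9,079.92 per year
Total per year = $883.56 + $9,079.92 = $9,963.48
Base monthly escrow = $9,963.48 / 12 = $830.29
Required reserve = 2 × $830.29 = $1,660.58
Excess over cushion: $2,305.96 − $1,660.58 = $645.38

$645.38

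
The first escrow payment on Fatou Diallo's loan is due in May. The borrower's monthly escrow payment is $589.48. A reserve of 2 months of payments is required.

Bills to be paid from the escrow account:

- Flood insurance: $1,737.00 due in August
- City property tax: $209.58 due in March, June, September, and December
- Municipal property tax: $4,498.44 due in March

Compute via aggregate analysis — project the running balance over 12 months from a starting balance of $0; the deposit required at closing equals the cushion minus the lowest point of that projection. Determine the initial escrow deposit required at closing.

Cushion = 2 × $589.48 = $1,178.96
Trial balance (start $0, +$589.48 each month, − disbursements):
  May: +$589.48 → $589.48
  Jun: +$589.48 − $209.58 → $969.38
  Jul: +$589.48 → $1,558.86
  Aug: +$589.48 − $1,737.00 → $411.34
  Sep: +$589.48 − $209.58 → $791.24
  Oct: +$589.48 → $1,380.72
  Nov: +$589.48 → $1,970.20
  Dec: +$589.48 − $209.58 → $2,350.10
  Jan: +$589.48 → $2,939.58
  Feb: +$589.48 → $3,529.06
  Mar: +$589.48 − $4,708.02 → -$589.48
  Apr: +$589.48 → $0.00
Lowest trial balance = -$589.48 (Mar)
Initial deposit = cushion − low point = $1,178.96 − (-$589.48) = $1,768.44

$1,768.44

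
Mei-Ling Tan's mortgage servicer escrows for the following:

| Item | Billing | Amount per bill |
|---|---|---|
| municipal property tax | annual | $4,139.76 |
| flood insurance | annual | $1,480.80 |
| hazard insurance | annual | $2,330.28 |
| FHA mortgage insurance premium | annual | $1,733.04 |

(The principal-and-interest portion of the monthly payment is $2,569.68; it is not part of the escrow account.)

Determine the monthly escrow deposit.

$806.99

Municipal property tax: $4,139.76 annually
Flood insurance: $1,480.80 annually
Hazard insurance: $2,330.28 annually
FHA mortgage insurance premium: $1,733.04 annually
Total per year = $4,139.76 + $1,480.80 + $2,330.28 + $1,733.04 = $9,683.88
Base monthly escrow = $9,683.88 ÷ 12 = $806.99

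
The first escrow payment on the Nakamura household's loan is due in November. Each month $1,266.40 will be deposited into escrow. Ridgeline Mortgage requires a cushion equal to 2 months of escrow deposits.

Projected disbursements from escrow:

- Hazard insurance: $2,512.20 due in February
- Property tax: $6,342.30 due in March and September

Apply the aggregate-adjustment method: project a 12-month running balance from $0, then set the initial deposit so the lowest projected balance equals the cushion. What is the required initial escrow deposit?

$5,055.30

Cushion = 2 × $1,266.40 = $2,532.80
Trial balance (start $0, +$1,266.40 each month, − disbursements):
  Nov: +$1,266.40 → $1,266.40
  Dec: +$1,266.40 → $2,532.80
  Jan: +$1,266.40 → $3,799.20
  Feb: +$1,266.40 − $2,512.20 → $2,553.40
  Mar: +$1,266.40 − $6,342.30 → -$2,522.50
  Apr: +$1,266.40 → -$1,256.10
  May: +$1,266.40 → $10.30
  Jun: +$1,266.40 → $1,276.70
  Jul: +$1,266.40 → $2,543.10
  Aug: +$1,266.40 → $3,809.50
  Sep: +$1,266.40 − $6,342.30 → -$1,266.40
  Oct: +$1,266.40 → $0.00
Lowest trial balance = -$2,522.50 (Mar)
Initial deposit = cushion − low point = $2,532.80 − (-$2,522.50) = $5,055.30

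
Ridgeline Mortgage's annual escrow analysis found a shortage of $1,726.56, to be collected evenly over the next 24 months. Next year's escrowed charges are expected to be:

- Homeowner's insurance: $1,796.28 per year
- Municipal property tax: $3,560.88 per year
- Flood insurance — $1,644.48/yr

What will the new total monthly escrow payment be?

Homeowner's insurance: $1,796.28
Municipal property tax: $3,560.88
Flood insurance: $1,644.48
Yearly total = $7,001.64
Monthly = $7,001.64 ÷ 12 = $583.47
Shortage per month = $1,726.56 ÷ 24 = $71.94
New monthly escrow = $583.47 + $71.94 = $655.41

$655.41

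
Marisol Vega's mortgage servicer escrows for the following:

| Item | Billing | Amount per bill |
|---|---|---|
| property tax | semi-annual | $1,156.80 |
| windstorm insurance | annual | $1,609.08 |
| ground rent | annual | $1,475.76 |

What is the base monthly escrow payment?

$449.87

Property tax — $1,156.80 × 2 = $2,313.60 annually
Windstorm insurance — $1,609.08 annually
Ground rent — $1,475.76 annually
Total per year = $2,313.60 + $1,609.08 + $1,475.76 = $5,398.44
Base monthly escrow = $5,398.44 / 12 = $449.87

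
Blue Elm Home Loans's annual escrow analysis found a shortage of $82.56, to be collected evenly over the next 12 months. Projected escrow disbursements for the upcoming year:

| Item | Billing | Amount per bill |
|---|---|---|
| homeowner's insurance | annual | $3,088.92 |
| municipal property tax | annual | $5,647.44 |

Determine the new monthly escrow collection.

Homeowner's insurance: $3,088.92 annually
Municipal property tax: $5,647.44 annually
Yearly total = $3,088.92 + $5,647.44 = $8,736.36
Per month = $8,736.36 / 12 = $728.03
Shortage per month = $82.56 / 12 = $6.88
Adjusted monthly = $728.03 + $6.88 = $734.91

$734.91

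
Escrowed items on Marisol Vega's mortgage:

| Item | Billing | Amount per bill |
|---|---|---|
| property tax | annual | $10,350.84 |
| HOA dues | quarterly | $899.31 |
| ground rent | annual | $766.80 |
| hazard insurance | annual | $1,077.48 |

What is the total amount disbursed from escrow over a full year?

$15,792.36

Property tax — $10,350.84 annually
HOA dues — $899.31 × 4 = $3,597.24 annually
Ground rent — $766.80 annually
Hazard insurance — $1,077.48 annually
Combined annual = $10,350.84 + $3,597.24 + $766.80 + $1,077.48 = $15,792.36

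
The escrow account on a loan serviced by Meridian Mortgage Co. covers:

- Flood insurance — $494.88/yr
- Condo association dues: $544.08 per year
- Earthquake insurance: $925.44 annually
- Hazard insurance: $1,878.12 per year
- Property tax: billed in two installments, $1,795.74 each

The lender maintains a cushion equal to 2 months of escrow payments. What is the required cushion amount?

Flood insurance: $494.88 annually
Condo association dues: $544.08 annually
Earthquake insurance: $925.44 annually
Hazard insurance: $1,878.12 annually
Property tax: $1,795.74 × 2 = $3,591.48 annually
Yearly total = $7,434.00
Base monthly escrow = $7,434.00 ÷ 12 = $619.50
Reserve = 2 × $619.50 = $1,239.00

$1,239.00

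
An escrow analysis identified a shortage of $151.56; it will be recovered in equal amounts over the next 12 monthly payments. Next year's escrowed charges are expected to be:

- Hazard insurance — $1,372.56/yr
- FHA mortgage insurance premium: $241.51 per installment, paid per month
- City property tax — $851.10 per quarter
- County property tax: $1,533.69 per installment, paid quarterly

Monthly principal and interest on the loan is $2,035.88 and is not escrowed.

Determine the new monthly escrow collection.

Hazard insurance: $1,372.56/yr
FHA mortgage insurance premium: $241.51 × 12 = $2,898.12/yr
City property tax: $851.10 × 4 = $3,404.40/yr
County property tax: $1,533.69 × 4 = $6,134.76/yr
Total per year = $1,372.56 + $2,898.12 + $3,404.40 + $6,134.76 = $13,809.84
Per month = $13,809.84 / 12 = $1,150.82
Monthly shortage recovery: $151.56 / 12 = $12.63
New monthly escrow = $1,150.82 + $12.63 = $1,163.45

$1,163.45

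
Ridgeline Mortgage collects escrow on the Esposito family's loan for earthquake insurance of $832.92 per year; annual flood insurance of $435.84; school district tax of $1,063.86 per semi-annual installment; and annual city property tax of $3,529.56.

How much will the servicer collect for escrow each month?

$577.17

Earthquake insurance = $832.92/yr
Flood insurance = $435.84/yr
School district tax = $1,063.86 × 2 = $2,127.72/yr
City property tax = $3,529.56/yr
Combined annual = $832.92 + $435.84 + $2,127.72 + $3,529.56 = $6,926.04
Monthly = $6,926.04 / 12 = $577.17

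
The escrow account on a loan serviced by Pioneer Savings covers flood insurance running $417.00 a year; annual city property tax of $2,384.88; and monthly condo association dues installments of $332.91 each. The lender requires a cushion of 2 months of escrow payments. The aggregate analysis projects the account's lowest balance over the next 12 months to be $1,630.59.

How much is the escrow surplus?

$497.79

Flood insurance: $417.00/yr
City property tax: $2,384.88/yr
Condo association dues: $332.91 × 12 = $3,994.92/yr
Total per year = $417.00 + $2,384.88 + $3,994.92 = $6,796.80
Per month = $6,796.80 / 12 = $566.40
Cushion = 2 × $566.40 = $1,132.80
Surplus = $1,630.59 − $1,132.80 = $497.79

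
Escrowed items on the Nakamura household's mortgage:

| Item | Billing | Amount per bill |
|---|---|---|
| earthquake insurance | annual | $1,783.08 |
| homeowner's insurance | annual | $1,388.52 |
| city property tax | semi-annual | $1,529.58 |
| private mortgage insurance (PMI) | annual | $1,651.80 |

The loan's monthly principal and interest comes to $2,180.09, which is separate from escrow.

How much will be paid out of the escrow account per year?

Earthquake insurance: $1,783.08
Homeowner's insurance: $1,388.52
City property tax: $1,529.58 × 2 = $3,059.16
Private mortgage insurance (PMI): $1,651.80
Total per year = $1,783.08 + $1,388.52 + $3,059.16 + $1,651.80 = $7,882.56

$7,882.56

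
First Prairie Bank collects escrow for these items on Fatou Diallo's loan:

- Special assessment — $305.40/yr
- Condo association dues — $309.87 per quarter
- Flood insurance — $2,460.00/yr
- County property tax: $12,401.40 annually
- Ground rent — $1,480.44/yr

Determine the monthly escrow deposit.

$1,490.56

Special assessment — $305.40/yr
Condo association dues — $309.87 × 4 = $1,239.48/yr
Flood insurance — $2,460.00/yr
County property tax — $12,401.40/yr
Ground rent — $1,480.44/yr
Combined annual = $17,886.72
Base monthly escrow = $17,886.72 / 12 = $1,490.56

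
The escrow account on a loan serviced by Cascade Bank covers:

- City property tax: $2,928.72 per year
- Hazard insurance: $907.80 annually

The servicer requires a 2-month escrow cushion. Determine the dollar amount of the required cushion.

$639.42

City property tax: $2,928.72 annually
Hazard insurance: $907.80 annually
Yearly total = $2,928.72 + $907.80 = $3,836.52
Monthly escrow = $3,836.52 / 12 = $319.71
Required cushion = 2 × $319.71 = $639.42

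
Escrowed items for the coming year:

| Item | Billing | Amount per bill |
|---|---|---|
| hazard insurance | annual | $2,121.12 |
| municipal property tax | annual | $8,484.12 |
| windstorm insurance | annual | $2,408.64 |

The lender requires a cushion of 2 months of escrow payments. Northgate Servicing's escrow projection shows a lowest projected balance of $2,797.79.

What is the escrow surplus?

Hazard insurance — $2,121.12/yr
Municipal property tax — $8,484.12/yr
Windstorm insurance — $2,408.64/yr
Total annual escrow = $13,013.88
Monthly escrow = $13,013.88 / 12 = $1,084.49
Required reserve = 2 × $1,084.49 = $2,168.98
Excess over cushion: $2,797.79 − $2,168.98 = $628.81

$628.81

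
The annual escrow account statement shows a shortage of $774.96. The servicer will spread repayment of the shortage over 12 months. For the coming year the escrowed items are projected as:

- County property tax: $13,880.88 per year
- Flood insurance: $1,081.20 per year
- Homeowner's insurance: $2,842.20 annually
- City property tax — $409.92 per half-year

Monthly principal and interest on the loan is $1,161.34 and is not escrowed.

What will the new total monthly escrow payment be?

County property tax = $13,880.88 annually
Flood insurance = $1,081.20 annually
Homeowner's insurance = $2,842.20 annually
City property tax = $409.92 × 2 = $819.84 annually
Annual escrow total = $13,880.88 + $1,081.20 + $2,842.20 + $819.84 = $18,624.12
Base monthly escrow = $18,624.12 / 12 = $1,552.01
Shortage spread = $774.96 ÷ 12 = $64.58/mo
New monthly escrow = $1,552.01 + $64.58 = $1,616.59

$1,616.59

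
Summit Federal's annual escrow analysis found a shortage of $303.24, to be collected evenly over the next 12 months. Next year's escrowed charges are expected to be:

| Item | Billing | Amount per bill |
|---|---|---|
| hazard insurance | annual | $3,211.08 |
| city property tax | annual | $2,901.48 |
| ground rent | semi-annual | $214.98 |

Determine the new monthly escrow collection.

$570.48

Hazard insurance: $3,211.08
City property tax: $2,901.48
Ground rent: $214.98 × 2 = $429.96
Combined annual = $3,211.08 + $2,901.48 + $429.96 = $6,542.52
Monthly escrow = $6,542.52 / 12 = $545.21
Monthly shortage recovery: $303.24 / 12 = $25.27
Adjusted monthly = $545.21 + $25.27 = $570.48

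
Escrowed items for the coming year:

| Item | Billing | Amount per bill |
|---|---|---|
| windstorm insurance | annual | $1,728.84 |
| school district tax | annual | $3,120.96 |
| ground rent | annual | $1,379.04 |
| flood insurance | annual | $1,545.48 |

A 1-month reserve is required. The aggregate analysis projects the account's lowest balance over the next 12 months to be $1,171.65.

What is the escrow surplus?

$523.79

Windstorm insurance: $1,728.84
School district tax: $3,120.96
Ground rent: $1,379.04
Flood insurance: $1,545.48
Total annual escrow = $1,728.84 + $3,120.96 + $1,379.04 + $1,545.48 = $7,774.32
Monthly escrow = $7,774.32 ÷ 12 = $647.86
Cushion = 1 × $647.86 = $647.86
Surplus = $1,171.65 − $647.86 = $523.79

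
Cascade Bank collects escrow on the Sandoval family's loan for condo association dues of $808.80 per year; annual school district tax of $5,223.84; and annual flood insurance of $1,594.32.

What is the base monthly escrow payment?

Condo association dues = $808.80/yr
School district tax = $5,223.84/yr
Flood insurance = $1,594.32/yr
Total annual escrow = $7,626.96
Per month = $7,626.96 / 12 = $635.58

$635.58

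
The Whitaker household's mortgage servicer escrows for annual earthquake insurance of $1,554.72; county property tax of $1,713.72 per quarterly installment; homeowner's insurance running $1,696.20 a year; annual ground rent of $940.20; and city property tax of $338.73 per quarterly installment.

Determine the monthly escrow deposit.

$1,033.41

Earthquake insurance = $1,554.72 per year
County property tax = $1,713.72 × 4 = $6,854.88 per year
Homeowner's insurance = $1,696.20 per year
Ground rent = $940.20 per year
City property tax = $338.73 × 4 = $1,354.92 per year
Annual escrow total = $1,554.72 + $6,854.88 + $1,696.20 + $940.20 + $1,354.92 = $12,400.92
Base monthly escrow = $12,400.92 ÷ 12 = $1,033.41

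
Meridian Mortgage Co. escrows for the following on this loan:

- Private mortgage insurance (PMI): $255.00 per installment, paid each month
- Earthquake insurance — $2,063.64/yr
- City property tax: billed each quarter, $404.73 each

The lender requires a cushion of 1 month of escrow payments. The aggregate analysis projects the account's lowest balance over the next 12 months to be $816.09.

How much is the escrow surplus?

$254.21

Private mortgage insurance (PMI) = $255.00 × 12 = $3,060.00
Earthquake insurance = $2,063.64
City property tax = $404.73 × 4 = $1,618.92
Total annual escrow = $6,742.56
Per month = $6,742.56 ÷ 12 = $561.88
Required cushion = 1 × $561.88 = $561.88
Excess over cushion: $816.09 − $561.88 = $254.21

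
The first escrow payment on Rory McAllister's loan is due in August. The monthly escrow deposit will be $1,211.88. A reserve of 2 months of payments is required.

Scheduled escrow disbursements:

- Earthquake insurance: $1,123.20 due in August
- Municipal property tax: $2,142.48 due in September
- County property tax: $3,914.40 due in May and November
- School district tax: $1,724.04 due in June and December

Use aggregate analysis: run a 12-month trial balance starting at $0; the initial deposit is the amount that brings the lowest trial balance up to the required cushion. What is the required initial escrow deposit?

$5,268.48

Cushion = 2 × $1,211.88 = $2,423.76
Trial balance (start $0, +$1,211.88 each month, − disbursements):
  Aug: +$1,211.88 − $1,123.20 → $88.68
  Sep: +$1,211.88 − $2,142.48 → -$841.92
  Oct: +$1,211.88 → $369.96
  Nov: +$1,211.88 − $3,914.40 → -$2,332.56
  Dec: +$1,211.88 − $1,724.04 → -$2,844.72
  Jan: +$1,211.88 → -$1,632.84
  Feb: +$1,211.88 → -$420.96
  Mar: +$1,211.88 → $790.92
  Apr: +$1,211.88 → $2,002.80
  May: +$1,211.88 − $3,914.40 → -$699.72
  Jun: +$1,211.88 − $1,724.04 → -$1,211.88
  Jul: +$1,211.88 → $0.00
Lowest trial balance = -$2,844.72 (Dec)
Initial deposit = cushion − low point = $2,423.76 − (-$2,844.72) = $5,268.48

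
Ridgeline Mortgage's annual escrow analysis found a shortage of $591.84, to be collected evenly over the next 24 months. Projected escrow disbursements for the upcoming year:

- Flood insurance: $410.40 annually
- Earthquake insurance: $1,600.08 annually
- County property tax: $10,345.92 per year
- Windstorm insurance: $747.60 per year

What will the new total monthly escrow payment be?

Flood insurance: $410.40/yr
Earthquake insurance: $1,600.08/yr
County property tax: $10,345.92/yr
Windstorm insurance: $747.60/yr
Total per year = $13,104.00
Per month = $13,104.00 ÷ 12 = $1,092.00
Monthly shortage recovery: $591.84 / 24 = $24.66
Adjusted monthly = $1,092.00 + $24.66 = $1,116.66

$1,116.66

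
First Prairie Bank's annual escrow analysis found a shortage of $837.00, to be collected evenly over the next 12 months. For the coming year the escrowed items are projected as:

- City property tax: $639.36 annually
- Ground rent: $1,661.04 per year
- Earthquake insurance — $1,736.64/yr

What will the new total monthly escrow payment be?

City property tax: $639.36
Ground rent: $1,661.04
Earthquake insurance: $1,736.64
Combined annual = $639.36 + $1,661.04 + $1,736.64 = $4,037.04
Monthly = $4,037.04 / 12 = $336.42
Monthly shortage recovery: $837.00 / 12 = $69.75
Adjusted monthly = $336.42 + $69.75 = $406.17

$406.17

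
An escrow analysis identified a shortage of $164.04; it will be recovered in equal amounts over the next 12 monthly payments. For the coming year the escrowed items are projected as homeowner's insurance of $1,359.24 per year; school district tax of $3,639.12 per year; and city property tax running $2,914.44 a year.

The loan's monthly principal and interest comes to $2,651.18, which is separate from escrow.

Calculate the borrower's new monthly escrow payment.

$673.07

Homeowner's insurance = $1,359.24 annually
School district tax = $3,639.12 annually
City property tax = $2,914.44 annually
Total per year = $1,359.24 + $3,639.12 + $2,914.44 = $7,912.80
Base monthly escrow = $7,912.80 ÷ 12 = $659.40
Shortage per month = $164.04 / 12 = $13.67
Adjusted monthly = $659.40 + $13.67 = $673.07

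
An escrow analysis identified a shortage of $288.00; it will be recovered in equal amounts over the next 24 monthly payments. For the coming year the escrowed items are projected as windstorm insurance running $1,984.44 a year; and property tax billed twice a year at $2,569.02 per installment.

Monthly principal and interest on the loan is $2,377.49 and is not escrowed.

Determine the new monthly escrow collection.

Windstorm insurance — $1,984.44
Property tax — $2,569.02 × 2 = $5,138.04
Yearly total = $7,122.48
Monthly = $7,122.48 / 12 = $593.54
Monthly shortage recovery: $288.00 / 24 = $12.00
Adjusted monthly = $593.54 + $12.00 = $605.54

$605.54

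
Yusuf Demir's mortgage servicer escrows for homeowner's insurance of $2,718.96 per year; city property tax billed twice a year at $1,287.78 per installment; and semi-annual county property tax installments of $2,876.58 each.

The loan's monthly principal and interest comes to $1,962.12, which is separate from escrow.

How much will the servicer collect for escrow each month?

$920.64

Homeowner's insurance — $2,718.96 per year
City property tax — $1,287.78 × 2 = $2,575.56 per year
County property tax — $2,876.58 × 2 = $5,753.16 per year
Annual escrow total = $2,718.96 + $2,575.56 + $5,753.16 = $11,047.68
Base monthly escrow = $11,047.68 / 12 = $920.64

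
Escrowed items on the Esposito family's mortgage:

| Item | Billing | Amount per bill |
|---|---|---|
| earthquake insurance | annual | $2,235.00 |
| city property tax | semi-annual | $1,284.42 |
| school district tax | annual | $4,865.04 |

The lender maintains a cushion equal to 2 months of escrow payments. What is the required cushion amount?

$1,611.48

Earthquake insurance — $2,235.00/yr
City property tax — $1,284.42 × 2 = $2,568.84/yr
School district tax — $4,865.04/yr
Yearly total = $9,668.88
Per month = $9,668.88 ÷ 12 = $805.74
Required cushion = 2 × $805.74 = $1,611.48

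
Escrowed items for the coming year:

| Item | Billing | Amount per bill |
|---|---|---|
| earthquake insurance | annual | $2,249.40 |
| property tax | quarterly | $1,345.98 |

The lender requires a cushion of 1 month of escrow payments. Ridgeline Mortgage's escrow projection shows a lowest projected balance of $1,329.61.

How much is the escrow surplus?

$693.50

Earthquake insurance: $2,249.40 annually
Property tax: $1,345.98 × 4 = $5,383.92 annually
Combined annual = $2,249.40 + $5,383.92 = $7,633.32
Per month = $7,633.32 ÷ 12 = $636.11
Required cushion = 1 × $636.11 = $636.11
Surplus = $1,329.61 − $636.11 = $693.50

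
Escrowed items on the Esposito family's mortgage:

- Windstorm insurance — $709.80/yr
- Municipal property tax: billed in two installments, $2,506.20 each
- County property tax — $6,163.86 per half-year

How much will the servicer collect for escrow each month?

$1,504.16

Windstorm insurance: $709.80 per year
Municipal property tax: $2,506.20 × 2 = $5,012.40 per year
County property tax: $6,163.86 × 2 = $12,327.72 per year
Total annual escrow = $18,049.92
Base monthly escrow = $18,049.92 / 12 = $1,504.16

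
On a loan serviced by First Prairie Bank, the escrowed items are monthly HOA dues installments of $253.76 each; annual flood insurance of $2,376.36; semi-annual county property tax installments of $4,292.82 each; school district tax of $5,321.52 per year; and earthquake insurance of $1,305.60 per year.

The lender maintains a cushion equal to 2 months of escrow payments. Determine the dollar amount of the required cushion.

$3,439.04

HOA dues = $253.76 × 12 = $3,045.12
Flood insurance = $2,376.36
County property tax = $4,292.82 × 2 = $8,585.64
School district tax = $5,321.52
Earthquake insurance = $1,305.60
Yearly total = $20,634.24
Base monthly escrow = $20,634.24 ÷ 12 = $1,719.52
Cushion = 2 × $1,719.52 = $3,439.04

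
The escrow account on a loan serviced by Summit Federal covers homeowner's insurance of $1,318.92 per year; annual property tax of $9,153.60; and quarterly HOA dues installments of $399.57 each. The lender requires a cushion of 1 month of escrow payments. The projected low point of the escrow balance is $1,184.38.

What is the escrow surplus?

Homeowner's insurance = $1,318.92 annually
Property tax = $9,153.60 annually
HOA dues = $399.57 × 4 = $1,598.28 annually
Yearly total = $1,318.92 + $9,153.60 + $1,598.28 = $12,070.80
Monthly = $12,070.80 ÷ 12 = $1,005.90
Cushion = 1 × $1,005.90 = $1,005.90
Excess over cushion: $1,184.38 − $1,005.90 = $178.48

$178.48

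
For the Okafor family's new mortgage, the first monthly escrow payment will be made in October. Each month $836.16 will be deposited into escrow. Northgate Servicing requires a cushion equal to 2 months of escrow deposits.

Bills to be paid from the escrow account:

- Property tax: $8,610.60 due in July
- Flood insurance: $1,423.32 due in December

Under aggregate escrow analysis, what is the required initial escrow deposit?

Cushion = 2 × $836.16 = $1,672.32
Trial balance (start $0, +$836.16 each month, − disbursements):
  Oct: +$836.16 → $836.16
  Nov: +$836.16 → $1,672.32
  Dec: +$836.16 − $1,423.32 → $1,085.16
  Jan: +$836.16 → $1,921.32
  Feb: +$836.16 → $2,757.48
  Mar: +$836.16 → $3,593.64
  Apr: +$836.16 → $4,429.80
  May: +$836.16 → $5,265.96
  Jun: +$836.16 → $6,102.12
  Jul: +$836.16 − $8,610.60 → -$1,672.32
  Aug: +$836.16 → -$836.16
  Sep: +$836.16 → $0.00
Lowest trial balance = -$1,672.32 (Jul)
Initial deposit = cushion − low point = $1,672.32 − (-$1,672.32) = $3,344.64

$3,344.64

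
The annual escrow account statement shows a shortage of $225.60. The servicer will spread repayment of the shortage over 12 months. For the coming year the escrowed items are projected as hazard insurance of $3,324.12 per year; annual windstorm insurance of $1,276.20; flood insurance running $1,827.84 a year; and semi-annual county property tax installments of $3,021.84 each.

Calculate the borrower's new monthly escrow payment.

Hazard insurance = $3,324.12 per year
Windstorm insurance = $1,276.20 per year
Flood insurance = $1,827.84 per year
County property tax = $3,021.84 × 2 = $6,043.68 per year
Yearly total = $3,324.12 + $1,276.20 + $1,827.84 + $6,043.68 = $12,471.84
Monthly = $12,471.84 / 12 = $1,039.32
Shortage spread = $225.60 ÷ 12 = $18.80/mo
Adjusted monthly = $1,039.32 + $18.80 = $1,058.12

$1,058.12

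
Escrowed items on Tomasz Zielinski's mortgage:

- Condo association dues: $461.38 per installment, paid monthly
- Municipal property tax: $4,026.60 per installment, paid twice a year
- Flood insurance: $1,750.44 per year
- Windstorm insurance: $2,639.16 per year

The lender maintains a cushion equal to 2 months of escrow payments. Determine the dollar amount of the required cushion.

Condo association dues: $461.38 × 12 = $5,536.56 annually
Municipal property tax: $4,026.60 × 2 = $8,053.20 annually
Flood insurance: $1,750.44 annually
Windstorm insurance: $2,639.16 annually
Annual escrow total = $17,979.36
Base monthly escrow = $17,979.36 ÷ 12 = $1,498.28
Reserve = 2 × $1,498.28 = $2,996.56

$2,996.56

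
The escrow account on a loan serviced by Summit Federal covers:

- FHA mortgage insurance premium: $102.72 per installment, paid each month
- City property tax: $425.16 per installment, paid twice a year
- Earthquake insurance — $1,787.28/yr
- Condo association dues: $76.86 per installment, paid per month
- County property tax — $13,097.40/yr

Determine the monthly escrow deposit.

FHA mortgage insurance premium — $102.72 × 12 = $1,232.64 per year
City property tax — $425.16 × 2 = $850.32 per year
Earthquake insurance — $1,787.28 per year
Condo association dues — $76.86 × 12 = $922.32 per year
County property tax — $13,097.40 per year
Total annual escrow = $1,232.64 + $850.32 + $1,787.28 + $922.32 + $13,097.40 = $17,889.96
Per month = $17,889.96 ÷ 12 = $1,490.83

$1,490.83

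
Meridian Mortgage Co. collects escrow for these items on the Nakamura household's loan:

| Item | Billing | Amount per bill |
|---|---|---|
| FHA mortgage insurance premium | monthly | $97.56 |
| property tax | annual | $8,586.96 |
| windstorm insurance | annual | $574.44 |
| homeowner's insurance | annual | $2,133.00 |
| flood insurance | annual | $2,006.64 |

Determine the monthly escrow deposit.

FHA mortgage insurance premium = $97.56 × 12 = $1,170.72 annually
Property tax = $8,586.96 annually
Windstorm insurance = $574.44 annually
Homeowner's insurance = $2,133.00 annually
Flood insurance = $2,006.64 annually
Combined annual = $1,170.72 + $8,586.96 + $574.44 + $2,133.00 + $2,006.64 = $14,471.76
Base monthly escrow = $14,471.76 ÷ 12 = $1,205.98

$1,205.98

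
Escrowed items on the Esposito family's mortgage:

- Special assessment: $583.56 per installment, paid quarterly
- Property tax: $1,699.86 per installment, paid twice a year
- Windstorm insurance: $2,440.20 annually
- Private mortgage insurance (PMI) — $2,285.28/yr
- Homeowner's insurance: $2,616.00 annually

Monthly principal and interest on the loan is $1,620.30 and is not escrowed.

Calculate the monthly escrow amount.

Special assessment: $583.56 × 4 = $2,334.24 per year
Property tax: $1,699.86 × 2 = $3,399.72 per year
Windstorm insurance: $2,440.20 per year
Private mortgage insurance (PMI): $2,285.28 per year
Homeowner's insurance: $2,616.00 per year
Total annual escrow = $13,075.44
Per month = $13,075.44 ÷ 12 = $1,089.62

$1,089.62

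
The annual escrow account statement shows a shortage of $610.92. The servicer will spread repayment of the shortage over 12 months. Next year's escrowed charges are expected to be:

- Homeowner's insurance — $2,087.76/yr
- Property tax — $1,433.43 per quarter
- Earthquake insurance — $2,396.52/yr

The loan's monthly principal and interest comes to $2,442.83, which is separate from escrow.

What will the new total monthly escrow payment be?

Homeowner's insurance — $2,087.76/yr
Property tax — $1,433.43 × 4 = $5,733.72/yr
Earthquake insurance — $2,396.52/yr
Total annual escrow = $2,087.76 + $5,733.72 + $2,396.52 = $10,218.00
Monthly = $10,218.00 / 12 = $851.50
Monthly shortage recovery: $610.92 / 12 = $50.91
Adjusted monthly = $851.50 + $50.91 = $902.41

$902.41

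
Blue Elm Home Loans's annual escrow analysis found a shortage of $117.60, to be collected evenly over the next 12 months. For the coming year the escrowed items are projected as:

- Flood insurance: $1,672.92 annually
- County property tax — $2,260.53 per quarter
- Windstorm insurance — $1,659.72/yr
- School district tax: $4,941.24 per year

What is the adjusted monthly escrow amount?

Flood insurance — $1,672.92 per year
County property tax — $2,260.53 × 4 = $9,042.12 per year
Windstorm insurance — $1,659.72 per year
School district tax — $4,941.24 per year
Combined annual = $1,672.92 + $9,042.12 + $1,659.72 + $4,941.24 = $17,316.00
Monthly = $17,316.00 ÷ 12 = $1,443.00
Shortage per month = $117.60 / 12 = $9.80
New monthly escrow = $1,443.00 + $9.80 = $1,452.80

$1,452.80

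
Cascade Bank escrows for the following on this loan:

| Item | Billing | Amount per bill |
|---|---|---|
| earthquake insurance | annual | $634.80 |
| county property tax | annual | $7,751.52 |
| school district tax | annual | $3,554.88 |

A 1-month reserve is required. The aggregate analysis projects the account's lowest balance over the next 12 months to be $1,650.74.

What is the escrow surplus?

$655.64

Earthquake insurance: $634.80 annually
County property tax: $7,751.52 annually
School district tax: $3,554.88 annually
Yearly total = $634.80 + $7,751.52 + $3,554.88 = $11,941.20
Per month = $11,941.20 / 12 = $995.10
Required reserve = 1 × $995.10 = $995.10
Excess over cushion: $1,650.74 − $995.10 = $655.64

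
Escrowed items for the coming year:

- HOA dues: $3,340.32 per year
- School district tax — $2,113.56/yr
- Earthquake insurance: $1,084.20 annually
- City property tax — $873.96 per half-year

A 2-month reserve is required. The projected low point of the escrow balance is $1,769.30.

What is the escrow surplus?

HOA dues — $3,340.32 annually
School district tax — $2,113.56 annually
Earthquake insurance — $1,084.20 annually
City property tax — $873.96 × 2 = $1,747.92 annually
Total annual escrow = $3,340.32 + $2,113.56 + $1,084.20 + $1,747.92 = $8,286.00
Per month = $8,286.00 / 12 = $690.50
Required cushion = 2 × $690.50 = $1,381.00
Excess over cushion: $1,769.30 − $1,381.00 = $388.30

$388.30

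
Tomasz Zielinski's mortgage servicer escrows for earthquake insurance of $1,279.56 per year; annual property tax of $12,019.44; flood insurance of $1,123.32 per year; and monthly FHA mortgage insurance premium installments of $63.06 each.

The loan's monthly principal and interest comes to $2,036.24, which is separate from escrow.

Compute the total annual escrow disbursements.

Earthquake insurance — $1,279.56 per year
Property tax — $12,019.44 per year
Flood insurance — $1,123.32 per year
FHA mortgage insurance premium — $63.06 × 12 = $756.72 per year
Total annual escrow = $1,279.56 + $12,019.44 + $1,123.32 + $756.72 = $15,179.04

$15,179.04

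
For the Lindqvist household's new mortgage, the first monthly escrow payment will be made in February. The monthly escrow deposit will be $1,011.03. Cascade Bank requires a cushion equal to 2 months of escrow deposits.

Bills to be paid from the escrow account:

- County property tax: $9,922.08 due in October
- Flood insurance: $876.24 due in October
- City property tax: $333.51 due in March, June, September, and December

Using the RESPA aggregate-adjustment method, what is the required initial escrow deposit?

Cushion = 2 × $1,011.03 = $2,022.06
Trial balance (start $0, +$1,011.03 each month, − disbursements):
  Feb: +$1,011.03 → $1,011.03
  Mar: +$1,011.03 − $333.51 → $1,688.55
  Apr: +$1,011.03 → $2,699.58
  May: +$1,011.03 → $3,710.61
  Jun: +$1,011.03 − $333.51 → $4,388.13
  Jul: +$1,011.03 → $5,399.16
  Aug: +$1,011.03 → $6,410.19
  Sep: +$1,011.03 − $333.51 → $7,087.71
  Oct: +$1,011.03 − $10,798.32 → -$2,699.58
  Nov: +$1,011.03 → -$1,688.55
  Dec: +$1,011.03 − $333.51 → -$1,011.03
  Jan: +$1,011.03 → $0.00
Lowest trial balance = -$2,699.58 (Oct)
Initial deposit = cushion − low point = $2,022.06 − (-$2,699.58) = $4,721.64

$4,721.64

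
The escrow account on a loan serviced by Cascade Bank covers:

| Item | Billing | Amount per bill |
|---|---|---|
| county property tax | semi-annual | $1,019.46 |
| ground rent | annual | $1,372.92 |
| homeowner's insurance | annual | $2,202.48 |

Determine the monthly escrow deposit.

County property tax = $1,019.46 × 2 = $2,038.92 per year
Ground rent = $1,372.92 per year
Homeowner's insurance = $2,202.48 per year
Yearly total = $5,614.32
Monthly = $5,614.32 ÷ 12 = $467.86

$467.86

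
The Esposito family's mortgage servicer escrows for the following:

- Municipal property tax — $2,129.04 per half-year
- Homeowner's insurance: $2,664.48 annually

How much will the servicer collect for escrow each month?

$576.88

Municipal property tax — $2,129.04 × 2 = $4,258.08 per year
Homeowner's insurance — $2,664.48 per year
Yearly total = $6,922.56
Base monthly escrow = $6,922.56 / 12 = $576.88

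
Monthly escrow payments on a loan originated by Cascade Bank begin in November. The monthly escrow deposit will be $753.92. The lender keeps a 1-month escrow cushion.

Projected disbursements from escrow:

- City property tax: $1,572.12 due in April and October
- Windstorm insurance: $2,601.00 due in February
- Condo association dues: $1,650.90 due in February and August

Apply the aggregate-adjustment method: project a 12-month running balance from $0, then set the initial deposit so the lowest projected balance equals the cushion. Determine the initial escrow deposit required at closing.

Cushion = 1 × $753.92 = $753.92
Trial balance (start $0, +$753.92 each month, − disbursements):
  Nov: +$753.92 → $753.92
  Dec: +$753.92 → $1,507.84
  Jan: +$753.92 → $2,261.76
  Feb: +$753.92 − $4,251.90 → -$1,236.22
  Mar: +$753.92 → -$482.30
  Apr: +$753.92 − $1,572.12 → -$1,300.50
  May: +$753.92 → -$546.58
  Jun: +$753.92 → $207.34
  Jul: +$753.92 → $961.26
  Aug: +$753.92 − $1,650.90 → $64.28
  Sep: +$753.92 → $818.20
  Oct: +$753.92 − $1,572.12 → $0.00
Lowest trial balance = -$1,300.50 (Apr)
Initial deposit = cushion − low point = $753.92 − (-$1,300.50) = $2,054.42

$2,054.42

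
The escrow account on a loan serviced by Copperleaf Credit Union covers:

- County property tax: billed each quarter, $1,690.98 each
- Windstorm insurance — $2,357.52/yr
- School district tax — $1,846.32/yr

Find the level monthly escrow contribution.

$913.98

County property tax — $1,690.98 × 4 = $6,763.92 annually
Windstorm insurance — $2,357.52 annually
School district tax — $1,846.32 annually
Total annual escrow = $6,763.92 + $2,357.52 + $1,846.32 = $10,967.76
Per month = $10,967.76 / 12 = $913.98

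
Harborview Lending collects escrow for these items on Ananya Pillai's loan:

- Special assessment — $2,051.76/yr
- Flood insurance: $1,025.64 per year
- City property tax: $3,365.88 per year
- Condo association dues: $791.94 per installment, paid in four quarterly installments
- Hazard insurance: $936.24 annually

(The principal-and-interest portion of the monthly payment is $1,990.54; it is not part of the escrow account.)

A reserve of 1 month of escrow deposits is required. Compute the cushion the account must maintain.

Special assessment — $2,051.76 annually
Flood insurance — $1,025.64 annually
City property tax — $3,365.88 annually
Condo association dues — $791.94 × 4 = $3,167.76 annually
Hazard insurance — $936.24 annually
Yearly total = $2,051.76 + $1,025.64 + $3,365.88 + $3,167.76 + $936.24 = $10,547.28
Monthly escrow = $10,547.28 ÷ 12 = $878.94
Required cushion = 1 × $878.94 = $878.94

$878.94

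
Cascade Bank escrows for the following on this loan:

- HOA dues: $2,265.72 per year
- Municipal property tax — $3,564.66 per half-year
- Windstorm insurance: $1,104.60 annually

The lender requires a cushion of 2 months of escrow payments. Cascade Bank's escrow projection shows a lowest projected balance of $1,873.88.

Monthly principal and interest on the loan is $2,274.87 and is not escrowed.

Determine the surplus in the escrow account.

$123.94

HOA dues — $2,265.72 annually
Municipal property tax — $3,564.66 × 2 = $7,129.32 annually
Windstorm insurance — $1,104.60 annually
Annual escrow total = $2,265.72 + $7,129.32 + $1,104.60 = $10,499.64
Monthly escrow = $10,499.64 ÷ 12 = $874.97
Cushion = 2 × $874.97 = $1,749.94
Excess over cushion: $1,873.88 − $1,749.94 = $123.94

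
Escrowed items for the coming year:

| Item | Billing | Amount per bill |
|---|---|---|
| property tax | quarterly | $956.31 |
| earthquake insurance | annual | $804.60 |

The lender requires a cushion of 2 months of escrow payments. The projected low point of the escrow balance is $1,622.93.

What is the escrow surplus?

$851.29

Property tax = $956.31 × 4 = $3,825.24 annually
Earthquake insurance = $804.60 annually
Total annual escrow = $4,629.84
Monthly = $4,629.84 ÷ 12 = $385.82
Required reserve = 2 × $385.82 = $771.64
Surplus = $1,622.93 − $771.64 = $851.29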